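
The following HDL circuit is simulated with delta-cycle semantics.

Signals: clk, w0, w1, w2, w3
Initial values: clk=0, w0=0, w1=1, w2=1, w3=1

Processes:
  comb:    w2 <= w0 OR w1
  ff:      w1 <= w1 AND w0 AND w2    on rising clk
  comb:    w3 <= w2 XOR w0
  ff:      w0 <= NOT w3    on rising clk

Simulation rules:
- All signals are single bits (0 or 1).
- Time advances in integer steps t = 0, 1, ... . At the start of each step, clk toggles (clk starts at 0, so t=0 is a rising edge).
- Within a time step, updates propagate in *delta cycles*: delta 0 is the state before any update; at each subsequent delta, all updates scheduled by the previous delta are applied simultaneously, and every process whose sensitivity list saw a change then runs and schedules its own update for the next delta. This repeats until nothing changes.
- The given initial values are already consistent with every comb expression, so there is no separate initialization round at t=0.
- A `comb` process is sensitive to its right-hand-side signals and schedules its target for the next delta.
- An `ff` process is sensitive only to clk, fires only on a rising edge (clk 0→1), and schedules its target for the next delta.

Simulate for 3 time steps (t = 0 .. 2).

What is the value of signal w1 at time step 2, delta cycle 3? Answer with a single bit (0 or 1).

0

t0.Δ0 w3=1 w1=1 clk=0 w0=0 w2=1
t0.Δ1 w3=1 w1=1 clk=1 w0=0 w2=1
t0.Δ2 w3=1 w1=0 clk=1 w0=0 w2=1
t0.Δ3 w3=1 w1=0 clk=1 w0=0 w2=0
t0.Δ4 w3=0 w1=0 clk=1 w0=0 w2=0
t1.Δ0 w3=0 w1=0 clk=1 w0=0 w2=0
t1.Δ1 w3=0 w1=0 clk=0 w0=0 w2=0
t2.Δ0 w3=0 w1=0 clk=0 w0=0 w2=0
t2.Δ1 w3=0 w1=0 clk=1 w0=0 w2=0
t2.Δ2 w3=0 w1=0 clk=1 w0=1 w2=0
t2.Δ3 w3=1 w1=0 clk=1 w0=1 w2=1
t2.Δ4 w3=0 w1=0 clk=1 w0=1 w2=1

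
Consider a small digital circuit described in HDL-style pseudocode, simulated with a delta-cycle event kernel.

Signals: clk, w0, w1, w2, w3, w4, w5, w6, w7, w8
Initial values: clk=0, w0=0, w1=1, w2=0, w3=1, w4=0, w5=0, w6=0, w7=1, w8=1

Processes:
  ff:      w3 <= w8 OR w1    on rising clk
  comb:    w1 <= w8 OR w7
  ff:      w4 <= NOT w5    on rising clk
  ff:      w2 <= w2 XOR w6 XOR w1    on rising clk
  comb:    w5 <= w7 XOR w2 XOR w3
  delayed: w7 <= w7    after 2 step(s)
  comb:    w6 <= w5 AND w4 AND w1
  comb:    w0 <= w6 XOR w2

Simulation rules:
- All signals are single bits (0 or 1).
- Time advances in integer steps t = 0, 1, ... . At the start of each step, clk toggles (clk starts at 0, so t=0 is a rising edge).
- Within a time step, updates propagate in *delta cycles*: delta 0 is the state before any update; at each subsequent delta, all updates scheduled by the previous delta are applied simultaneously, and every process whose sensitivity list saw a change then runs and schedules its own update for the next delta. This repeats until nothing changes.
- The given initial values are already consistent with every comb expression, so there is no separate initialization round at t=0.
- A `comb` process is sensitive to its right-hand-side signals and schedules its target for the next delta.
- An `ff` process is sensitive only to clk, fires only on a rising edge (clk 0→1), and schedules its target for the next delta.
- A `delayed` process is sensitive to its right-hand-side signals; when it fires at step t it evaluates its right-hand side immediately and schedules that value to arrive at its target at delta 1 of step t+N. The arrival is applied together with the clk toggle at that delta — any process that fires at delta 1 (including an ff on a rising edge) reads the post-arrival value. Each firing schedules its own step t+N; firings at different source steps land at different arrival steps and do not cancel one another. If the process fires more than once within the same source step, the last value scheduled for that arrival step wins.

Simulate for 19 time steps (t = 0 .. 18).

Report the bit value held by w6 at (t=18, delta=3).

[bits: w1,w3,w6,w4,w8,w0,w7,w5,w2,clk]
t=0: Δ0=1100101000 Δ1=1100101001 Δ2=1101101011 Δ3=1101111111 Δ4=1111111111 Δ5=1111101111 | 5Δ
t=1: Δ0=1111101111 Δ1=1111101110 | 1Δ
t=2: Δ0=1111101110 Δ1=1111101111 Δ2=1110101111 Δ3=1100101111 Δ4=1100111111 | 4Δ
t=3: Δ0=1100111111 Δ1=1100111110 | 1Δ
t=4: Δ0=1100111110 Δ1=1100111111 Δ2=1100111101 Δ3=1100101001 | 3Δ
t=5: Δ0=1100101001 Δ1=1100101000 | 1Δ
t=6: Δ0=1100101000 Δ1=1100101001 Δ2=1101101011 Δ3=1101111111 Δ4=1111111111 Δ5=1111101111 | 5Δ
t=7: Δ0=1111101111 Δ1=1111101110 | 1Δ
t=8: Δ0=1111101110 Δ1=1111101111 Δ2=1110101111 Δ3=1100101111 Δ4=1100111111 | 4Δ
t=9: Δ0=1100111111 Δ1=1100111110 | 1Δ
t=10: Δ0=1100111110 Δ1=1100111111 Δ2=1100111101 Δ3=1100101001 | 3Δ
t=11: Δ0=1100101001 Δ1=1100101000 | 1Δ
t=12: Δ0=1100101000 Δ1=1100101001 Δ2=1101101011 Δ3=1101111111 Δ4=1111111111 Δ5=1111101111 | 5Δ
t=13: Δ0=1111101111 Δ1=1111101110 | 1Δ
t=14: Δ0=1111101110 Δ1=1111101111 Δ2=1110101111 Δ3=1100101111 Δ4=1100111111 | 4Δ
t=15: Δ0=1100111111 Δ1=1100111110 | 1Δ
t=16: Δ0=1100111110 Δ1=1100111111 Δ2=1100111101 Δ3=1100101001 | 3Δ
t=17: Δ0=1100101001 Δ1=1100101000 | 1Δ
t=18: Δ0=1100101000 Δ1=1100101001 Δ2=1101101011 Δ3=1101111111 Δ4=1111111111 Δ5=1111101111 | 5Δ

0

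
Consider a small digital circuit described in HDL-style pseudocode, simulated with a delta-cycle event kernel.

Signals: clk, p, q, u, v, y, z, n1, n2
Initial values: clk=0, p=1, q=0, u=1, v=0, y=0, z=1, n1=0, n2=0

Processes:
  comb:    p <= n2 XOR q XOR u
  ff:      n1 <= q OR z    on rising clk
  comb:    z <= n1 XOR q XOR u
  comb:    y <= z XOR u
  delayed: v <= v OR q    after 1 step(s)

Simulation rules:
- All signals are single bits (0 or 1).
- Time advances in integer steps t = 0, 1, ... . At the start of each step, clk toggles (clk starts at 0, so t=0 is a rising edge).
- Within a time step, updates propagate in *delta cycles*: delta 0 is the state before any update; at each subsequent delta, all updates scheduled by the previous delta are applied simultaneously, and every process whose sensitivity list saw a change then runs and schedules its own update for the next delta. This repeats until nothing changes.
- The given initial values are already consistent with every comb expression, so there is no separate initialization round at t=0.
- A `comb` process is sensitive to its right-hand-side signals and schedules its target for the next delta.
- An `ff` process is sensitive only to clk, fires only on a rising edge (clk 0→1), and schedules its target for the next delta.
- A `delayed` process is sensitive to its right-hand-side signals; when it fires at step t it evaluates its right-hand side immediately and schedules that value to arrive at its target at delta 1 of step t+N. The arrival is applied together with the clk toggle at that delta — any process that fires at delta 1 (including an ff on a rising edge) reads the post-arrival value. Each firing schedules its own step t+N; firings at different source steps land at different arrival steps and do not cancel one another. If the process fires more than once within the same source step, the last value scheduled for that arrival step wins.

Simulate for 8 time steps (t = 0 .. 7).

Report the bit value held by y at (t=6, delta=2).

t0.Δ0 y=0 clk=0 v=0 n2=0 u=1 q=0 p=1 z=1 n1=0
t0.Δ1 y=0 clk=1 v=0 n2=0 u=1 q=0 p=1 z=1 n1=0
t0.Δ2 y=0 clk=1 v=0 n2=0 u=1 q=0 p=1 z=1 n1=1
t0.Δ3 y=0 clk=1 v=0 n2=0 u=1 q=0 p=1 z=0 n1=1
t0.Δ4 y=1 clk=1 v=0 n2=0 u=1 q=0 p=1 z=0 n1=1
t1.Δ0 y=1 clk=1 v=0 n2=0 u=1 q=0 p=1 z=0 n1=1
t1.Δ1 y=1 clk=0 v=0 n2=0 u=1 q=0 p=1 z=0 n1=1
t2.Δ0 y=1 clk=0 v=0 n2=0 u=1 q=0 p=1 z=0 n1=1
t2.Δ1 y=1 clk=1 v=0 n2=0 u=1 q=0 p=1 z=0 n1=1
t2.Δ2 y=1 clk=1 v=0 n2=0 u=1 q=0 p=1 z=0 n1=0
t2.Δ3 y=1 clk=1 v=0 n2=0 u=1 q=0 p=1 z=1 n1=0
t2.Δ4 y=0 clk=1 v=0 n2=0 u=1 q=0 p=1 z=1 n1=0
t3.Δ0 y=0 clk=1 v=0 n2=0 u=1 q=0 p=1 z=1 n1=0
t3.Δ1 y=0 clk=0 v=0 n2=0 u=1 q=0 p=1 z=1 n1=0
t4.Δ0 y=0 clk=0 v=0 n2=0 u=1 q=0 p=1 z=1 n1=0
t4.Δ1 y=0 clk=1 v=0 n2=0 u=1 q=0 p=1 z=1 n1=0
t4.Δ2 y=0 clk=1 v=0 n2=0 u=1 q=0 p=1 z=1 n1=1
t4.Δ3 y=0 clk=1 v=0 n2=0 u=1 q=0 p=1 z=0 n1=1
t4.Δ4 y=1 clk=1 v=0 n2=0 u=1 q=0 p=1 z=0 n1=1
t5.Δ0 y=1 clk=1 v=0 n2=0 u=1 q=0 p=1 z=0 n1=1
t5.Δ1 y=1 clk=0 v=0 n2=0 u=1 q=0 p=1 z=0 n1=1
t6.Δ0 y=1 clk=0 v=0 n2=0 u=1 q=0 p=1 z=0 n1=1
t6.Δ1 y=1 clk=1 v=0 n2=0 u=1 q=0 p=1 z=0 n1=1
t6.Δ2 y=1 clk=1 v=0 n2=0 u=1 q=0 p=1 z=0 n1=0
t6.Δ3 y=1 clk=1 v=0 n2=0 u=1 q=0 p=1 z=1 n1=0
t6.Δ4 y=0 clk=1 v=0 n2=0 u=1 q=0 p=1 z=1 n1=0
t7.Δ0 y=0 clk=1 v=0 n2=0 u=1 q=0 p=1 z=1 n1=0
t7.Δ1 y=0 clk=0 v=0 n2=0 u=1 q=0 p=1 z=1 n1=0

1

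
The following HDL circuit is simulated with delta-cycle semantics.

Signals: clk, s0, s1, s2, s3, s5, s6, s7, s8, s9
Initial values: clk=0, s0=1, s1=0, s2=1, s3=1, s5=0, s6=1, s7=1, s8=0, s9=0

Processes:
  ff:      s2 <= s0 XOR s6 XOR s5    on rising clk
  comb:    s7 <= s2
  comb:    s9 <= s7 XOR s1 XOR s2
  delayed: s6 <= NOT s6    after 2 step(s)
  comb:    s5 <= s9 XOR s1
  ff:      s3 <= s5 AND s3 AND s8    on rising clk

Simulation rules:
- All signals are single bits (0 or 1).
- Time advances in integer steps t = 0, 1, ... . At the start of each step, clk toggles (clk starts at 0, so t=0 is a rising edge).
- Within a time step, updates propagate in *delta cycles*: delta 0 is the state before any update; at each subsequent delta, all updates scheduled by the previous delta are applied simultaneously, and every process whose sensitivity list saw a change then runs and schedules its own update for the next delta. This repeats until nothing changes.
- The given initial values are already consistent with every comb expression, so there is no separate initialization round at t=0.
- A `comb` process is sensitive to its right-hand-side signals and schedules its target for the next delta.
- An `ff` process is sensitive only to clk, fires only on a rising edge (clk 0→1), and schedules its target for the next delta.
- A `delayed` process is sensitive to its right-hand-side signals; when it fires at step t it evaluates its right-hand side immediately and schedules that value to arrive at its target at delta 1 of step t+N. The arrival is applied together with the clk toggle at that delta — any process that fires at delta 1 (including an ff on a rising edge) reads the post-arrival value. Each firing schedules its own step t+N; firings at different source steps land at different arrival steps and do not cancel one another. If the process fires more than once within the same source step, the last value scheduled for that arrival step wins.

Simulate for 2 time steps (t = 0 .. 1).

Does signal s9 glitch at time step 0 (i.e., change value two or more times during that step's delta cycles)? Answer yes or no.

t=0 Δ0: s2=1 s8=0 s9=0 s7=1 s5=0 s3=1 clk=0 s6=1 s1=0 s0=1
  Δ1: clk:0→1
  Δ2: s2:1→0, s3:1→0
  Δ3: s9:0→1, s7:1→0
  Δ4: s9:1→0, s5:0→1
  Δ5: s5:1→0
  (5Δ to stable)
t=1 Δ0: s2=0 s8=0 s9=0 s7=0 s5=0 s3=0 clk=1 s6=1 s1=0 s0=1
  Δ1: clk:1→0
  (1Δ to stable)

yes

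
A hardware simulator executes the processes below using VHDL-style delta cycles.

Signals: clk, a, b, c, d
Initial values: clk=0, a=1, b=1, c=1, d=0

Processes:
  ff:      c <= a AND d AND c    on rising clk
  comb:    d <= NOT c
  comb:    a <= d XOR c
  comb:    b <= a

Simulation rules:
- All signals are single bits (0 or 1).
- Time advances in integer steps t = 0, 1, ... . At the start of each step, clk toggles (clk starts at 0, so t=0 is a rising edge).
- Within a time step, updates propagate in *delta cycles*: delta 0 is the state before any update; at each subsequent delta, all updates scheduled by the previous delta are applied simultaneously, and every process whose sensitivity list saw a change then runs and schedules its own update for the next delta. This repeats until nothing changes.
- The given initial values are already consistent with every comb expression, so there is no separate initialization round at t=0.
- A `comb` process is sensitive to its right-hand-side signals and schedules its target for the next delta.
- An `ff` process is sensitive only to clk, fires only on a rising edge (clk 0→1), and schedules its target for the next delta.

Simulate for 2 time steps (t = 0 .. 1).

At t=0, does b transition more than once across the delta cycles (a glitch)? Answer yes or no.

t=0 Δ0: d=0 b=1 a=1 clk=0 c=1
  Δ1: clk:0→1
  Δ2: c:1→0
  Δ3: d:0→1, a:1→0
  Δ4: b:1→0, a:0→1
  Δ5: b:0→1
  (5Δ to stable)
t=1 Δ0: d=1 b=1 a=1 clk=1 c=0
  Δ1: clk:1→0
  (1Δ to stable)

yes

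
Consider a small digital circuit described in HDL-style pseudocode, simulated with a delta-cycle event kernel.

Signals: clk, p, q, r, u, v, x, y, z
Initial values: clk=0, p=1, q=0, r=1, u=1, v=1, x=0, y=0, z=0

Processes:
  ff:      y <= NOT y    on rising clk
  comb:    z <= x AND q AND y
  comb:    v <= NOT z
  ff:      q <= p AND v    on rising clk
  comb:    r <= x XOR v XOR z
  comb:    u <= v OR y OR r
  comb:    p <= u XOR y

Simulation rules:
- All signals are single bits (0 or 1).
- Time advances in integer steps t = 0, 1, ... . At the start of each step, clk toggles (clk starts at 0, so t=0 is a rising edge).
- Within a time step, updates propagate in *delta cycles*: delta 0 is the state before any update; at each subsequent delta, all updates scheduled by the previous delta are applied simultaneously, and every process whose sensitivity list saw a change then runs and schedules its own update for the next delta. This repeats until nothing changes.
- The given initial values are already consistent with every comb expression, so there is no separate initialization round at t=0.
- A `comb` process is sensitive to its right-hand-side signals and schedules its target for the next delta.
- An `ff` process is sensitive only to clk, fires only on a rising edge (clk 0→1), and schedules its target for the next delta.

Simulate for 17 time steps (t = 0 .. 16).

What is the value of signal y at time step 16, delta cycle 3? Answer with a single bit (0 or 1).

1

t=0 Δ0: y=0 z=0 r=1 v=1 x=0 p=1 u=1 q=0 clk=0
  Δ1: clk:0→1
  Δ2: y:0→1, q:0→1
  Δ3: p:1→0
  (3Δ to stable)
t=1 Δ0: y=1 z=0 r=1 v=1 x=0 p=0 u=1 q=1 clk=1
  Δ1: clk:1→0
  (1Δ to stable)
t=2 Δ0: y=1 z=0 r=1 v=1 x=0 p=0 u=1 q=1 clk=0
  Δ1: clk:0→1
  Δ2: y:1→0, q:1→0
  Δ3: p:0→1
  (3Δ to stable)
t=3 Δ0: y=0 z=0 r=1 v=1 x=0 p=1 u=1 q=0 clk=1
  Δ1: clk:1→0
  (1Δ to stable)
t=4 Δ0: y=0 z=0 r=1 v=1 x=0 p=1 u=1 q=0 clk=0
  Δ1: clk:0→1
  Δ2: y:0→1, q:0→1
  Δ3: p:1→0
  (3Δ to stable)
t=5 Δ0: y=1 z=0 r=1 v=1 x=0 p=0 u=1 q=1 clk=1
  Δ1: clk:1→0
  (1Δ to stable)
t=6 Δ0: y=1 z=0 r=1 v=1 x=0 p=0 u=1 q=1 clk=0
  Δ1: clk:0→1
  Δ2: y:1→0, q:1→0
  Δ3: p:0→1
  (3Δ to stable)
t=7 Δ0: y=0 z=0 r=1 v=1 x=0 p=1 u=1 q=0 clk=1
  Δ1: clk:1→0
  (1Δ to stable)
t=8 Δ0: y=0 z=0 r=1 v=1 x=0 p=1 u=1 q=0 clk=0
  Δ1: clk:0→1
  Δ2: y:0→1, q:0→1
  Δ3: p:1→0
  (3Δ to stable)
t=9 Δ0: y=1 z=0 r=1 v=1 x=0 p=0 u=1 q=1 clk=1
  Δ1: clk:1→0
  (1Δ to stable)
t=10 Δ0: y=1 z=0 r=1 v=1 x=0 p=0 u=1 q=1 clk=0
  Δ1: clk:0→1
  Δ2: y:1→0, q:1→0
  Δ3: p:0→1
  (3Δ to stable)
t=11 Δ0: y=0 z=0 r=1 v=1 x=0 p=1 u=1 q=0 clk=1
  Δ1: clk:1→0
  (1Δ to stable)
t=12 Δ0: y=0 z=0 r=1 v=1 x=0 p=1 u=1 q=0 clk=0
  Δ1: clk:0→1
  Δ2: y:0→1, q:0→1
  Δ3: p:1→0
  (3Δ to stable)
t=13 Δ0: y=1 z=0 r=1 v=1 x=0 p=0 u=1 q=1 clk=1
  Δ1: clk:1→0
  (1Δ to stable)
t=14 Δ0: y=1 z=0 r=1 v=1 x=0 p=0 u=1 q=1 clk=0
  Δ1: clk:0→1
  Δ2: y:1→0, q:1→0
  Δ3: p:0→1
  (3Δ to stable)
t=15 Δ0: y=0 z=0 r=1 v=1 x=0 p=1 u=1 q=0 clk=1
  Δ1: clk:1→0
  (1Δ to stable)
t=16 Δ0: y=0 z=0 r=1 v=1 x=0 p=1 u=1 q=0 clk=0
  Δ1: clk:0→1
  Δ2: y:0→1, q:0→1
  Δ3: p:1→0
  (3Δ to stable)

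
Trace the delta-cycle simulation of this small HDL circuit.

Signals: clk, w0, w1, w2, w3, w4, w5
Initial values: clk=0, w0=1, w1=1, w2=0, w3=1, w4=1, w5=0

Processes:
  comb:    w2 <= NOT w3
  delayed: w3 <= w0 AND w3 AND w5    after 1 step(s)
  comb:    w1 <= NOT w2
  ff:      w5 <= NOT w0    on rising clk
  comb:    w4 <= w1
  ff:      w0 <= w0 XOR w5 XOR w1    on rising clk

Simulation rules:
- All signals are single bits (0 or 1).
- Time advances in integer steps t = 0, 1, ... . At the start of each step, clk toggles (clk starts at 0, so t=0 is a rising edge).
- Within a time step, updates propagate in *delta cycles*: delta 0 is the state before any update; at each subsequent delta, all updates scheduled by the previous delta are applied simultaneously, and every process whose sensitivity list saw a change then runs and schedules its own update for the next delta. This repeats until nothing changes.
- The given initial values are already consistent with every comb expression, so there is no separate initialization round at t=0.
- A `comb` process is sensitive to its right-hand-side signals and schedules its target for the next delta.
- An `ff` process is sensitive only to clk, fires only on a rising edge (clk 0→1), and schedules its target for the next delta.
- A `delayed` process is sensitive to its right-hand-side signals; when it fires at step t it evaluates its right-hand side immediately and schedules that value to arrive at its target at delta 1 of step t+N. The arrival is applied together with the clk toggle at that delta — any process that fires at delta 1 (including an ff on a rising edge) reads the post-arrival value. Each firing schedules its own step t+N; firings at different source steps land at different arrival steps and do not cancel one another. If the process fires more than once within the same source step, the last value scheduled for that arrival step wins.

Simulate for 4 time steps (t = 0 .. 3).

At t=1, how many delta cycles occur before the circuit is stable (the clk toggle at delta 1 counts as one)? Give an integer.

4

t0.Δ0 clk=0 w2=0 w0=1 w4=1 w5=0 w1=1 w3=1
t0.Δ1 clk=1 w2=0 w0=1 w4=1 w5=0 w1=1 w3=1
t0.Δ2 clk=1 w2=0 w0=0 w4=1 w5=0 w1=1 w3=1
t1.Δ0 clk=1 w2=0 w0=0 w4=1 w5=0 w1=1 w3=1
t1.Δ1 clk=0 w2=0 w0=0 w4=1 w5=0 w1=1 w3=0
t1.Δ2 clk=0 w2=1 w0=0 w4=1 w5=0 w1=1 w3=0
t1.Δ3 clk=0 w2=1 w0=0 w4=1 w5=0 w1=0 w3=0
t1.Δ4 clk=0 w2=1 w0=0 w4=0 w5=0 w1=0 w3=0
t2.Δ0 clk=0 w2=1 w0=0 w4=0 w5=0 w1=0 w3=0
t2.Δ1 clk=1 w2=1 w0=0 w4=0 w5=0 w1=0 w3=0
t2.Δ2 clk=1 w2=1 w0=0 w4=0 w5=1 w1=0 w3=0
t3.Δ0 clk=1 w2=1 w0=0 w4=0 w5=1 w1=0 w3=0
t3.Δ1 clk=0 w2=1 w0=0 w4=0 w5=1 w1=0 w3=0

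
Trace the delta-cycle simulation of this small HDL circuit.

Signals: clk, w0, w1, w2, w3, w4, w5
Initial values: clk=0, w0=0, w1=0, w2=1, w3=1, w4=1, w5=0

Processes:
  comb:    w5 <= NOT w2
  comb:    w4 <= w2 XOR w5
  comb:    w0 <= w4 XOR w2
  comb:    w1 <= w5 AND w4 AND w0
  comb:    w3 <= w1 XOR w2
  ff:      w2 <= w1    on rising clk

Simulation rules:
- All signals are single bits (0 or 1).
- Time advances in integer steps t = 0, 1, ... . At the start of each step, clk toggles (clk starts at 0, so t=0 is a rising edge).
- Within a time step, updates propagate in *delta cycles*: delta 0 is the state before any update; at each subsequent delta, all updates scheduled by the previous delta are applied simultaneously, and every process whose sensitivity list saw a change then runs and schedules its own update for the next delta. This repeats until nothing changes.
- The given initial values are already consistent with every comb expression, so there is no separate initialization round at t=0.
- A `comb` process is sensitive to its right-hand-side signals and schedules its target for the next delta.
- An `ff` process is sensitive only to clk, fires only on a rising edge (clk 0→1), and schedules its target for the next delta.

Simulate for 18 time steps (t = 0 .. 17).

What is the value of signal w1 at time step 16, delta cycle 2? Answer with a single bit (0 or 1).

0

t0.Δ0 w2=1 w1=0 w0=0 w5=0 clk=0 w4=1 w3=1
t0.Δ1 w2=1 w1=0 w0=0 w5=0 clk=1 w4=1 w3=1
t0.Δ2 w2=0 w1=0 w0=0 w5=0 clk=1 w4=1 w3=1
t0.Δ3 w2=0 w1=0 w0=1 w5=1 clk=1 w4=0 w3=0
t0.Δ4 w2=0 w1=0 w0=0 w5=1 clk=1 w4=1 w3=0
t0.Δ5 w2=0 w1=0 w0=1 w5=1 clk=1 w4=1 w3=0
t0.Δ6 w2=0 w1=1 w0=1 w5=1 clk=1 w4=1 w3=0
t0.Δ7 w2=0 w1=1 w0=1 w5=1 clk=1 w4=1 w3=1
t1.Δ0 w2=0 w1=1 w0=1 w5=1 clk=1 w4=1 w3=1
t1.Δ1 w2=0 w1=1 w0=1 w5=1 clk=0 w4=1 w3=1
t2.Δ0 w2=0 w1=1 w0=1 w5=1 clk=0 w4=1 w3=1
t2.Δ1 w2=0 w1=1 w0=1 w5=1 clk=1 w4=1 w3=1
t2.Δ2 w2=1 w1=1 w0=1 w5=1 clk=1 w4=1 w3=1
t2.Δ3 w2=1 w1=1 w0=0 w5=0 clk=1 w4=0 w3=0
t2.Δ4 w2=1 w1=0 w0=1 w5=0 clk=1 w4=1 w3=0
t2.Δ5 w2=1 w1=0 w0=0 w5=0 clk=1 w4=1 w3=1
t3.Δ0 w2=1 w1=0 w0=0 w5=0 clk=1 w4=1 w3=1
t3.Δ1 w2=1 w1=0 w0=0 w5=0 clk=0 w4=1 w3=1
t4.Δ0 w2=1 w1=0 w0=0 w5=0 clk=0 w4=1 w3=1
t4.Δ1 w2=1 w1=0 w0=0 w5=0 clk=1 w4=1 w3=1
t4.Δ2 w2=0 w1=0 w0=0 w5=0 clk=1 w4=1 w3=1
t4.Δ3 w2=0 w1=0 w0=1 w5=1 clk=1 w4=0 w3=0
t4.Δ4 w2=0 w1=0 w0=0 w5=1 clk=1 w4=1 w3=0
t4.Δ5 w2=0 w1=0 w0=1 w5=1 clk=1 w4=1 w3=0
t4.Δ6 w2=0 w1=1 w0=1 w5=1 clk=1 w4=1 w3=0
t4.Δ7 w2=0 w1=1 w0=1 w5=1 clk=1 w4=1 w3=1
t5.Δ0 w2=0 w1=1 w0=1 w5=1 clk=1 w4=1 w3=1
t5.Δ1 w2=0 w1=1 w0=1 w5=1 clk=0 w4=1 w3=1
t6.Δ0 w2=0 w1=1 w0=1 w5=1 clk=0 w4=1 w3=1
t6.Δ1 w2=0 w1=1 w0=1 w5=1 clk=1 w4=1 w3=1
t6.Δ2 w2=1 w1=1 w0=1 w5=1 clk=1 w4=1 w3=1
t6.Δ3 w2=1 w1=1 w0=0 w5=0 clk=1 w4=0 w3=0
t6.Δ4 w2=1 w1=0 w0=1 w5=0 clk=1 w4=1 w3=0
t6.Δ5 w2=1 w1=0 w0=0 w5=0 clk=1 w4=1 w3=1
t7.Δ0 w2=1 w1=0 w0=0 w5=0 clk=1 w4=1 w3=1
t7.Δ1 w2=1 w1=0 w0=0 w5=0 clk=0 w4=1 w3=1
t8.Δ0 w2=1 w1=0 w0=0 w5=0 clk=0 w4=1 w3=1
t8.Δ1 w2=1 w1=0 w0=0 w5=0 clk=1 w4=1 w3=1
t8.Δ2 w2=0 w1=0 w0=0 w5=0 clk=1 w4=1 w3=1
t8.Δ3 w2=0 w1=0 w0=1 w5=1 clk=1 w4=0 w3=0
t8.Δ4 w2=0 w1=0 w0=0 w5=1 clk=1 w4=1 w3=0
t8.Δ5 w2=0 w1=0 w0=1 w5=1 clk=1 w4=1 w3=0
t8.Δ6 w2=0 w1=1 w0=1 w5=1 clk=1 w4=1 w3=0
t8.Δ7 w2=0 w1=1 w0=1 w5=1 clk=1 w4=1 w3=1
t9.Δ0 w2=0 w1=1 w0=1 w5=1 clk=1 w4=1 w3=1
t9.Δ1 w2=0 w1=1 w0=1 w5=1 clk=0 w4=1 w3=1
t10.Δ0 w2=0 w1=1 w0=1 w5=1 clk=0 w4=1 w3=1
t10.Δ1 w2=0 w1=1 w0=1 w5=1 clk=1 w4=1 w3=1
t10.Δ2 w2=1 w1=1 w0=1 w5=1 clk=1 w4=1 w3=1
t10.Δ3 w2=1 w1=1 w0=0 w5=0 clk=1 w4=0 w3=0
t10.Δ4 w2=1 w1=0 w0=1 w5=0 clk=1 w4=1 w3=0
t10.Δ5 w2=1 w1=0 w0=0 w5=0 clk=1 w4=1 w3=1
t11.Δ0 w2=1 w1=0 w0=0 w5=0 clk=1 w4=1 w3=1
t11.Δ1 w2=1 w1=0 w0=0 w5=0 clk=0 w4=1 w3=1
t12.Δ0 w2=1 w1=0 w0=0 w5=0 clk=0 w4=1 w3=1
t12.Δ1 w2=1 w1=0 w0=0 w5=0 clk=1 w4=1 w3=1
t12.Δ2 w2=0 w1=0 w0=0 w5=0 clk=1 w4=1 w3=1
t12.Δ3 w2=0 w1=0 w0=1 w5=1 clk=1 w4=0 w3=0
t12.Δ4 w2=0 w1=0 w0=0 w5=1 clk=1 w4=1 w3=0
t12.Δ5 w2=0 w1=0 w0=1 w5=1 clk=1 w4=1 w3=0
t12.Δ6 w2=0 w1=1 w0=1 w5=1 clk=1 w4=1 w3=0
t12.Δ7 w2=0 w1=1 w0=1 w5=1 clk=1 w4=1 w3=1
t13.Δ0 w2=0 w1=1 w0=1 w5=1 clk=1 w4=1 w3=1
t13.Δ1 w2=0 w1=1 w0=1 w5=1 clk=0 w4=1 w3=1
t14.Δ0 w2=0 w1=1 w0=1 w5=1 clk=0 w4=1 w3=1
t14.Δ1 w2=0 w1=1 w0=1 w5=1 clk=1 w4=1 w3=1
t14.Δ2 w2=1 w1=1 w0=1 w5=1 clk=1 w4=1 w3=1
t14.Δ3 w2=1 w1=1 w0=0 w5=0 clk=1 w4=0 w3=0
t14.Δ4 w2=1 w1=0 w0=1 w5=0 clk=1 w4=1 w3=0
t14.Δ5 w2=1 w1=0 w0=0 w5=0 clk=1 w4=1 w3=1
t15.Δ0 w2=1 w1=0 w0=0 w5=0 clk=1 w4=1 w3=1
t15.Δ1 w2=1 w1=0 w0=0 w5=0 clk=0 w4=1 w3=1
t16.Δ0 w2=1 w1=0 w0=0 w5=0 clk=0 w4=1 w3=1
t16.Δ1 w2=1 w1=0 w0=0 w5=0 clk=1 w4=1 w3=1
t16.Δ2 w2=0 w1=0 w0=0 w5=0 clk=1 w4=1 w3=1
t16.Δ3 w2=0 w1=0 w0=1 w5=1 clk=1 w4=0 w3=0
t16.Δ4 w2=0 w1=0 w0=0 w5=1 clk=1 w4=1 w3=0
t16.Δ5 w2=0 w1=0 w0=1 w5=1 clk=1 w4=1 w3=0
t16.Δ6 w2=0 w1=1 w0=1 w5=1 clk=1 w4=1 w3=0
t16.Δ7 w2=0 w1=1 w0=1 w5=1 clk=1 w4=1 w3=1
t17.Δ0 w2=0 w1=1 w0=1 w5=1 clk=1 w4=1 w3=1
t17.Δ1 w2=0 w1=1 w0=1 w5=1 clk=0 w4=1 w3=1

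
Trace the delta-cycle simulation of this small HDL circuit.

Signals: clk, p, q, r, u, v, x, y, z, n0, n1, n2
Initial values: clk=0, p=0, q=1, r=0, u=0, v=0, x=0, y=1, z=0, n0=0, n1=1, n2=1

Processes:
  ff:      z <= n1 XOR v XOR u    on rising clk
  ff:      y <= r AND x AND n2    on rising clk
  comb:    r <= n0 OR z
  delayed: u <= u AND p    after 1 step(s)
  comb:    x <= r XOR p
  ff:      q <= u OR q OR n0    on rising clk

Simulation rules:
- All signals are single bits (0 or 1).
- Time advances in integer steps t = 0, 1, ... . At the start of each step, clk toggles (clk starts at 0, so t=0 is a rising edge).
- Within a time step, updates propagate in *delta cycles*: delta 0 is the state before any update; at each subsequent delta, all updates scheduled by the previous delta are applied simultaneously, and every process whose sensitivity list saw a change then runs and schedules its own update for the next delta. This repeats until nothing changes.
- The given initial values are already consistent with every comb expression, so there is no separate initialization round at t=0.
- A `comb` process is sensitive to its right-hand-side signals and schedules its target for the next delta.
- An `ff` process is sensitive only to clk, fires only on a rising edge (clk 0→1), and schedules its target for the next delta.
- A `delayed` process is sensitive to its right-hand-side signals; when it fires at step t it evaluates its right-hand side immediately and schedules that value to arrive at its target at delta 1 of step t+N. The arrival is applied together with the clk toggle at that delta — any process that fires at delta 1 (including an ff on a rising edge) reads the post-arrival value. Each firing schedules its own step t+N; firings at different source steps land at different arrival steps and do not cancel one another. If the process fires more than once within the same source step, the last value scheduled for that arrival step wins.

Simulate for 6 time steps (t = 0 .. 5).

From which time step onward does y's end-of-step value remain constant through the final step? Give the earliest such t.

2

t=0 Δ0: y=1 n0=0 u=0 n2=1 z=0 x=0 p=0 clk=0 r=0 v=0 n1=1 q=1
  Δ1: clk:0→1
  Δ2: y:1→0, z:0→1
  Δ3: r:0→1
  Δ4: x:0→1
  (4Δ to stable)
t=1 Δ0: y=0 n0=0 u=0 n2=1 z=1 x=1 p=0 clk=1 r=1 v=0 n1=1 q=1
  Δ1: clk:1→0
  (1Δ to stable)
t=2 Δ0: y=0 n0=0 u=0 n2=1 z=1 x=1 p=0 clk=0 r=1 v=0 n1=1 q=1
  Δ1: clk:0→1
  Δ2: y:0→1
  (2Δ to stable)
t=3 Δ0: y=1 n0=0 u=0 n2=1 z=1 x=1 p=0 clk=1 r=1 v=0 n1=1 q=1
  Δ1: clk:1→0
  (1Δ to stable)
t=4 Δ0: y=1 n0=0 u=0 n2=1 z=1 x=1 p=0 clk=0 r=1 v=0 n1=1 q=1
  Δ1: clk:0→1
  (1Δ to stable)
t=5 Δ0: y=1 n0=0 u=0 n2=1 z=1 x=1 p=0 clk=1 r=1 v=0 n1=1 q=1
  Δ1: clk:1→0
  (1Δ to stable)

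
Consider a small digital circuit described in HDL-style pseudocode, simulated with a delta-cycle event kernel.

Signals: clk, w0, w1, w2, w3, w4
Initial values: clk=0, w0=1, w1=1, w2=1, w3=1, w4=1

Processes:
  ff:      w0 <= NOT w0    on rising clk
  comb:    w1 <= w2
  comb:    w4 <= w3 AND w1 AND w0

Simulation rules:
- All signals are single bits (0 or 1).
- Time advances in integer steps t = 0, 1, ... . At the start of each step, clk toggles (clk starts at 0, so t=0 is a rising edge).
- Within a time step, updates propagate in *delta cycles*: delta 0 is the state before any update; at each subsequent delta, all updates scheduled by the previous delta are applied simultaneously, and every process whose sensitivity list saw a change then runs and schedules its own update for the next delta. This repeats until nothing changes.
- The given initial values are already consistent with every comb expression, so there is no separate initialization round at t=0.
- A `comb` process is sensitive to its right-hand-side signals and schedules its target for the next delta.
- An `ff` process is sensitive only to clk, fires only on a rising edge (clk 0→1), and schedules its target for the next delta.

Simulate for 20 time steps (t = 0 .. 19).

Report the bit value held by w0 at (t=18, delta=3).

1

[bits: clk,w0,w4,w2,w1,w3]
t=0: Δ0=011111 Δ1=111111 Δ2=101111 Δ3=100111 | 3Δ
t=1: Δ0=100111 Δ1=000111 | 1Δ
t=2: Δ0=000111 Δ1=100111 Δ2=110111 Δ3=111111 | 3Δ
t=3: Δ0=111111 Δ1=011111 | 1Δ
t=4: Δ0=011111 Δ1=111111 Δ2=101111 Δ3=100111 | 3Δ
t=5: Δ0=100111 Δ1=000111 | 1Δ
t=6: Δ0=000111 Δ1=100111 Δ2=110111 Δ3=111111 | 3Δ
t=7: Δ0=111111 Δ1=011111 | 1Δ
t=8: Δ0=011111 Δ1=111111 Δ2=101111 Δ3=100111 | 3Δ
t=9: Δ0=100111 Δ1=000111 | 1Δ
t=10: Δ0=000111 Δ1=100111 Δ2=110111 Δ3=111111 | 3Δ
t=11: Δ0=111111 Δ1=011111 | 1Δ
t=12: Δ0=011111 Δ1=111111 Δ2=101111 Δ3=100111 | 3Δ
t=13: Δ0=100111 Δ1=000111 | 1Δ
t=14: Δ0=000111 Δ1=100111 Δ2=110111 Δ3=111111 | 3Δ
t=15: Δ0=111111 Δ1=011111 | 1Δ
t=16: Δ0=011111 Δ1=111111 Δ2=101111 Δ3=100111 | 3Δ
t=17: Δ0=100111 Δ1=000111 | 1Δ
t=18: Δ0=000111 Δ1=100111 Δ2=110111 Δ3=111111 | 3Δ
t=19: Δ0=111111 Δ1=011111 | 1Δ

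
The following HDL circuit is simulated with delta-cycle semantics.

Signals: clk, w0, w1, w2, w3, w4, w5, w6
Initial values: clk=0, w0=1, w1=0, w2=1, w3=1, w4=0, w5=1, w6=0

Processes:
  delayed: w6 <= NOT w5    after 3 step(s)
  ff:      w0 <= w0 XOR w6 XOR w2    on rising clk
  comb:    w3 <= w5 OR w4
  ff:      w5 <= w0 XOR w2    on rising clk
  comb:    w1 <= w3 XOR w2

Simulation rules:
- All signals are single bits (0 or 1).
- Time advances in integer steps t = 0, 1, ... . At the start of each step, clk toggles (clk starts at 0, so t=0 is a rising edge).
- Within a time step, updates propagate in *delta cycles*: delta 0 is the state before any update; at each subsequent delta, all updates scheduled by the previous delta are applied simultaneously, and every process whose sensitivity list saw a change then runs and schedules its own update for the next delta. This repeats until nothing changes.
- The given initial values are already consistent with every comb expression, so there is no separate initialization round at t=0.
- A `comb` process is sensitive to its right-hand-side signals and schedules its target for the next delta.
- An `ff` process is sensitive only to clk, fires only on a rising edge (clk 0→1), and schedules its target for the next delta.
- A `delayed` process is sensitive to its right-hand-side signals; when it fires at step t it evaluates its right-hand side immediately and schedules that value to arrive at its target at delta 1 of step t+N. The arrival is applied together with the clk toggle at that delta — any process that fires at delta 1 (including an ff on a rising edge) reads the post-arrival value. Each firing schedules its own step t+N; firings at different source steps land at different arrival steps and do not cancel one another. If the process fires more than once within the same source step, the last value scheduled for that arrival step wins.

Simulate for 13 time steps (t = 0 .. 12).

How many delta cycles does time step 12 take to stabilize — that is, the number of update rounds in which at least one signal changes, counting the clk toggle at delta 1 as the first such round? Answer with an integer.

2

t=0 Δ0: w0=1 w4=0 w2=1 w3=1 clk=0 w6=0 w1=0 w5=1
  Δ1: clk:0→1
  Δ2: w0:1→0, w5:1→0
  Δ3: w3:1→0
  Δ4: w1:0→1
  (4Δ to stable)
t=1 Δ0: w0=0 w4=0 w2=1 w3=0 clk=1 w6=0 w1=1 w5=0
  Δ1: clk:1→0
  (1Δ to stable)
t=2 Δ0: w0=0 w4=0 w2=1 w3=0 clk=0 w6=0 w1=1 w5=0
  Δ1: clk:0→1
  Δ2: w0:0→1, w5:0→1
  Δ3: w3:0→1
  Δ4: w1:1→0
  (4Δ to stable)
t=3 Δ0: w0=1 w4=0 w2=1 w3=1 clk=1 w6=0 w1=0 w5=1
  Δ1: clk:1→0, w6:0→1
  (1Δ to stable)
t=4 Δ0: w0=1 w4=0 w2=1 w3=1 clk=0 w6=1 w1=0 w5=1
  Δ1: clk:0→1
  Δ2: w5:1→0
  Δ3: w3:1→0
  Δ4: w1:0→1
  (4Δ to stable)
t=5 Δ0: w0=1 w4=0 w2=1 w3=0 clk=1 w6=1 w1=1 w5=0
  Δ1: clk:1→0, w6:1→0
  (1Δ to stable)
t=6 Δ0: w0=1 w4=0 w2=1 w3=0 clk=0 w6=0 w1=1 w5=0
  Δ1: clk:0→1
  Δ2: w0:1→0
  (2Δ to stable)
t=7 Δ0: w0=0 w4=0 w2=1 w3=0 clk=1 w6=0 w1=1 w5=0
  Δ1: clk:1→0, w6:0→1
  (1Δ to stable)
t=8 Δ0: w0=0 w4=0 w2=1 w3=0 clk=0 w6=1 w1=1 w5=0
  Δ1: clk:0→1
  Δ2: w5:0→1
  Δ3: w3:0→1
  Δ4: w1:1→0
  (4Δ to stable)
t=9 Δ0: w0=0 w4=0 w2=1 w3=1 clk=1 w6=1 w1=0 w5=1
  Δ1: clk:1→0
  (1Δ to stable)
t=10 Δ0: w0=0 w4=0 w2=1 w3=1 clk=0 w6=1 w1=0 w5=1
  Δ1: clk:0→1
  (1Δ to stable)
t=11 Δ0: w0=0 w4=0 w2=1 w3=1 clk=1 w6=1 w1=0 w5=1
  Δ1: clk:1→0, w6:1→0
  (1Δ to stable)
t=12 Δ0: w0=0 w4=0 w2=1 w3=1 clk=0 w6=0 w1=0 w5=1
  Δ1: clk:0→1
  Δ2: w0:0→1
  (2Δ to stable)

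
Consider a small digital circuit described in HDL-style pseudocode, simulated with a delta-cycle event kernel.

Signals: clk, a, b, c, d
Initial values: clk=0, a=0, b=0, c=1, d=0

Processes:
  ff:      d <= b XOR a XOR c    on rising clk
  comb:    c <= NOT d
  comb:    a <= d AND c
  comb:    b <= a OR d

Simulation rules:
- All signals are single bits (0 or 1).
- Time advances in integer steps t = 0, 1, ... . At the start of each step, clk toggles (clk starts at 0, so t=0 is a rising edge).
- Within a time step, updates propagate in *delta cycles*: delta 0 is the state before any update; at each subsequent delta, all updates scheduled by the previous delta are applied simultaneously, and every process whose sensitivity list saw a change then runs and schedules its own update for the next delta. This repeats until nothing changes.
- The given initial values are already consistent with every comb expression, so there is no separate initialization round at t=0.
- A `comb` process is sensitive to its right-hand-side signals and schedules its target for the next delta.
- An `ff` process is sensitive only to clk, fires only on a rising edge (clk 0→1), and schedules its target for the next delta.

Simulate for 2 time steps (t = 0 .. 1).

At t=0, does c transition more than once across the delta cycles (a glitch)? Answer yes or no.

t0.Δ0 c=1 a=0 d=0 b=0 clk=0
t0.Δ1 c=1 a=0 d=0 b=0 clk=1
t0.Δ2 c=1 a=0 d=1 b=0 clk=1
t0.Δ3 c=0 a=1 d=1 b=1 clk=1
t0.Δ4 c=0 a=0 d=1 b=1 clk=1
t1.Δ0 c=0 a=0 d=1 b=1 clk=1
t1.Δ1 c=0 a=0 d=1 b=1 clk=0

no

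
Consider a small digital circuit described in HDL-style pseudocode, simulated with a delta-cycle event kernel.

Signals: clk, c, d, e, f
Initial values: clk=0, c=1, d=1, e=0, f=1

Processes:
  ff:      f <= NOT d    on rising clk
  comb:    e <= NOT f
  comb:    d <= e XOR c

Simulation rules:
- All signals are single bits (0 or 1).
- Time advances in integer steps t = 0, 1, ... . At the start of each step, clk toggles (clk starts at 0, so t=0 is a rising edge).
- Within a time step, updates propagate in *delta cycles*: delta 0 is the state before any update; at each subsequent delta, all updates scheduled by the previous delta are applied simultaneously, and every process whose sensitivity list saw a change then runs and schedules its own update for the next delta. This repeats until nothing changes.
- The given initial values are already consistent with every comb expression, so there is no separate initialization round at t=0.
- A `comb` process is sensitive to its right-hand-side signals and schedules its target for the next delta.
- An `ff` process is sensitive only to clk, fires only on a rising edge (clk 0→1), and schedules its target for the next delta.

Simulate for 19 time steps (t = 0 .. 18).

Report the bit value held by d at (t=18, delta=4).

[bits: d,clk,f,e,c]
t=0: Δ0=10101 Δ1=11101 Δ2=11001 Δ3=11011 Δ4=01011 | 4Δ
t=1: Δ0=01011 Δ1=00011 | 1Δ
t=2: Δ0=00011 Δ1=01011 Δ2=01111 Δ3=01101 Δ4=11101 | 4Δ
t=3: Δ0=11101 Δ1=10101 | 1Δ
t=4: Δ0=10101 Δ1=11101 Δ2=11001 Δ3=11011 Δ4=01011 | 4Δ
t=5: Δ0=01011 Δ1=00011 | 1Δ
t=6: Δ0=00011 Δ1=01011 Δ2=01111 Δ3=01101 Δ4=11101 | 4Δ
t=7: Δ0=11101 Δ1=10101 | 1Δ
t=8: Δ0=10101 Δ1=11101 Δ2=11001 Δ3=11011 Δ4=01011 | 4Δ
t=9: Δ0=01011 Δ1=00011 | 1Δ
t=10: Δ0=00011 Δ1=01011 Δ2=01111 Δ3=01101 Δ4=11101 | 4Δ
t=11: Δ0=11101 Δ1=10101 | 1Δ
t=12: Δ0=10101 Δ1=11101 Δ2=11001 Δ3=11011 Δ4=01011 | 4Δ
t=13: Δ0=01011 Δ1=00011 | 1Δ
t=14: Δ0=00011 Δ1=01011 Δ2=01111 Δ3=01101 Δ4=11101 | 4Δ
t=15: Δ0=11101 Δ1=10101 | 1Δ
t=16: Δ0=10101 Δ1=11101 Δ2=11001 Δ3=11011 Δ4=01011 | 4Δ
t=17: Δ0=01011 Δ1=00011 | 1Δ
t=18: Δ0=00011 Δ1=01011 Δ2=01111 Δ3=01101 Δ4=11101 | 4Δ

1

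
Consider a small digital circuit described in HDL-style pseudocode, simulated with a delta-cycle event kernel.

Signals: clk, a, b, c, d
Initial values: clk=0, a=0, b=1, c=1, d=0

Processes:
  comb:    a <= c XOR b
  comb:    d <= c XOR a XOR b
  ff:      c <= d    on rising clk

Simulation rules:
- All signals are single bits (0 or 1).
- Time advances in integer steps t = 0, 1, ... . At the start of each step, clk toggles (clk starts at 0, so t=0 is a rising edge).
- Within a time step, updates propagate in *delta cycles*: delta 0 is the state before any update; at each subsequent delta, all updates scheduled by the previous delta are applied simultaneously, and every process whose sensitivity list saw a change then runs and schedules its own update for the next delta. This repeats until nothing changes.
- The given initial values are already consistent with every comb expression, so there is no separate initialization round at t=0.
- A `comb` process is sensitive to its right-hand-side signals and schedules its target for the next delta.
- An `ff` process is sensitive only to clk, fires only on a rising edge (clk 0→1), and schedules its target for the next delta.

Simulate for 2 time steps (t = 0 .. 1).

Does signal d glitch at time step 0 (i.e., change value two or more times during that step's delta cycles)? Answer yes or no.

yes

t0.Δ0 d=0 c=1 a=0 b=1 clk=0
t0.Δ1 d=0 c=1 a=0 b=1 clk=1
t0.Δ2 d=0 c=0 a=0 b=1 clk=1
t0.Δ3 d=1 c=0 a=1 b=1 clk=1
t0.Δ4 d=0 c=0 a=1 b=1 clk=1
t1.Δ0 d=0 c=0 a=1 b=1 clk=1
t1.Δ1 d=0 c=0 a=1 b=1 clk=0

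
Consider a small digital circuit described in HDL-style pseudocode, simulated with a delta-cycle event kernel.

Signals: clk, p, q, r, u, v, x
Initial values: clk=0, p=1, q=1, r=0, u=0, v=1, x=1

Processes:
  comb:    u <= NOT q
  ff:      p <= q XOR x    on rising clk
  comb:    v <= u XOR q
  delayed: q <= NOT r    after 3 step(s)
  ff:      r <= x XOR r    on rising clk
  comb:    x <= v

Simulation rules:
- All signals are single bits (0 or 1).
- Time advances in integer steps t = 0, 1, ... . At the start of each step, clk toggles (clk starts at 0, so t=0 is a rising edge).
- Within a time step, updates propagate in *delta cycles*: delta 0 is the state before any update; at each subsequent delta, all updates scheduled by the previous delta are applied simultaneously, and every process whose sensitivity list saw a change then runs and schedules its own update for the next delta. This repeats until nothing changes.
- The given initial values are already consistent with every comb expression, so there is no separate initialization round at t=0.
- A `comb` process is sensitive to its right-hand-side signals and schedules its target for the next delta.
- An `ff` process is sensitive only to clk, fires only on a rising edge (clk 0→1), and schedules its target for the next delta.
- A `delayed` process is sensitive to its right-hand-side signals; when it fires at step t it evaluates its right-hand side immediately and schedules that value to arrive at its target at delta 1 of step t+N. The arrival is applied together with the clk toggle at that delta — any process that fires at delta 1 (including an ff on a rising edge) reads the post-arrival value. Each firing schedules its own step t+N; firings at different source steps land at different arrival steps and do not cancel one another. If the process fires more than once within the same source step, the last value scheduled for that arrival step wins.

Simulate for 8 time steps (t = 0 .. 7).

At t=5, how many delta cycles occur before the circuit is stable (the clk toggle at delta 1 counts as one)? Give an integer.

4

t=0 Δ0: x=1 r=0 q=1 p=1 u=0 clk=0 v=1
  Δ1: clk:0→1
  Δ2: r:0→1, p:1→0
  (2Δ to stable)
t=1 Δ0: x=1 r=1 q=1 p=0 u=0 clk=1 v=1
  Δ1: clk:1→0
  (1Δ to stable)
t=2 Δ0: x=1 r=1 q=1 p=0 u=0 clk=0 v=1
  Δ1: clk:0→1
  Δ2: r:1→0
  (2Δ to stable)
t=3 Δ0: x=1 r=0 q=1 p=0 u=0 clk=1 v=1
  Δ1: q:1→0, clk:1→0
  Δ2: u:0→1, v:1→0
  Δ3: x:1→0, v:0→1
  Δ4: x:0→1
  (4Δ to stable)
t=4 Δ0: x=1 r=0 q=0 p=0 u=1 clk=0 v=1
  Δ1: clk:0→1
  Δ2: r:0→1, p:0→1
  (2Δ to stable)
t=5 Δ0: x=1 r=1 q=0 p=1 u=1 clk=1 v=1
  Δ1: q:0→1, clk:1→0
  Δ2: u:1→0, v:1→0
  Δ3: x:1→0, v:0→1
  Δ4: x:0→1
  (4Δ to stable)
t=6 Δ0: x=1 r=1 q=1 p=1 u=0 clk=0 v=1
  Δ1: clk:0→1
  Δ2: r:1→0, p:1→0
  (2Δ to stable)
t=7 Δ0: x=1 r=0 q=1 p=0 u=0 clk=1 v=1
  Δ1: q:1→0, clk:1→0
  Δ2: u:0→1, v:1→0
  Δ3: x:1→0, v:0→1
  Δ4: x:0→1
  (4Δ to stable)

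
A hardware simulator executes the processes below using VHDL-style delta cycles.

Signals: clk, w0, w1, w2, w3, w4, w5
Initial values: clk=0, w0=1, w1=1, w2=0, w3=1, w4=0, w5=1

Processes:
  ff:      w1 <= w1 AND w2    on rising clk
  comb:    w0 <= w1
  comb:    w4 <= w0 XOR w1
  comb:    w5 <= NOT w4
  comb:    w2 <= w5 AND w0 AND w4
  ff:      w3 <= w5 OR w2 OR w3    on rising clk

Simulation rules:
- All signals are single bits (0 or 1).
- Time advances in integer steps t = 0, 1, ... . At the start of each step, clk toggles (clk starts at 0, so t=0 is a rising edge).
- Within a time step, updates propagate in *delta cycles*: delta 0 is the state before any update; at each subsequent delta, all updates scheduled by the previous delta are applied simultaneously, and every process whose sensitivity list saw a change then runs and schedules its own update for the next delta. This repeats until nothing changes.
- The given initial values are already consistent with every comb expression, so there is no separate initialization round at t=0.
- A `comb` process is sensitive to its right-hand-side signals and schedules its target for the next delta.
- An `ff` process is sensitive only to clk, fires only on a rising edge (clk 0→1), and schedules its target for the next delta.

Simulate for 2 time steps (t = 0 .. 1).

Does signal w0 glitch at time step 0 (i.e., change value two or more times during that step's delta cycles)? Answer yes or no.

no

t0.Δ0 w1=1 clk=0 w5=1 w4=0 w0=1 w2=0 w3=1
t0.Δ1 w1=1 clk=1 w5=1 w4=0 w0=1 w2=0 w3=1
t0.Δ2 w1=0 clk=1 w5=1 w4=0 w0=1 w2=0 w3=1
t0.Δ3 w1=0 clk=1 w5=1 w4=1 w0=0 w2=0 w3=1
t0.Δ4 w1=0 clk=1 w5=0 w4=0 w0=0 w2=0 w3=1
t0.Δ5 w1=0 clk=1 w5=1 w4=0 w0=0 w2=0 w3=1
t1.Δ0 w1=0 clk=1 w5=1 w4=0 w0=0 w2=0 w3=1
t1.Δ1 w1=0 clk=0 w5=1 w4=0 w0=0 w2=0 w3=1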